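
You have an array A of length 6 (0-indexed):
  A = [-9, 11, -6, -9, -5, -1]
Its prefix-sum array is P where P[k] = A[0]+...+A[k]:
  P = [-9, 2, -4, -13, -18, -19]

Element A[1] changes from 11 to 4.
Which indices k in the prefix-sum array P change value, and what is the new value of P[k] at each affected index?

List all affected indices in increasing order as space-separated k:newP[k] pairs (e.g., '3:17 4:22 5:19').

P[k] = A[0] + ... + A[k]
P[k] includes A[1] iff k >= 1
Affected indices: 1, 2, ..., 5; delta = -7
  P[1]: 2 + -7 = -5
  P[2]: -4 + -7 = -11
  P[3]: -13 + -7 = -20
  P[4]: -18 + -7 = -25
  P[5]: -19 + -7 = -26

Answer: 1:-5 2:-11 3:-20 4:-25 5:-26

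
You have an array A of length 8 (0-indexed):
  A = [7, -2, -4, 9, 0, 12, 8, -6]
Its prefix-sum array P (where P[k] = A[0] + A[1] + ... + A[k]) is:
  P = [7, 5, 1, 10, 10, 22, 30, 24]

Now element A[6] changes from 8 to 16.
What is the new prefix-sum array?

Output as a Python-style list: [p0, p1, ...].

Answer: [7, 5, 1, 10, 10, 22, 38, 32]

Derivation:
Change: A[6] 8 -> 16, delta = 8
P[k] for k < 6: unchanged (A[6] not included)
P[k] for k >= 6: shift by delta = 8
  P[0] = 7 + 0 = 7
  P[1] = 5 + 0 = 5
  P[2] = 1 + 0 = 1
  P[3] = 10 + 0 = 10
  P[4] = 10 + 0 = 10
  P[5] = 22 + 0 = 22
  P[6] = 30 + 8 = 38
  P[7] = 24 + 8 = 32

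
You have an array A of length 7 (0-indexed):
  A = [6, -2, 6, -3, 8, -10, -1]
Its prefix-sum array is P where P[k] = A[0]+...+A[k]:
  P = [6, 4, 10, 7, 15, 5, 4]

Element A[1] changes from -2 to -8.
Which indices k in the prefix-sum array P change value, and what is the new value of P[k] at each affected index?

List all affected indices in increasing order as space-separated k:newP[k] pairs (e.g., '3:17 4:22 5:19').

P[k] = A[0] + ... + A[k]
P[k] includes A[1] iff k >= 1
Affected indices: 1, 2, ..., 6; delta = -6
  P[1]: 4 + -6 = -2
  P[2]: 10 + -6 = 4
  P[3]: 7 + -6 = 1
  P[4]: 15 + -6 = 9
  P[5]: 5 + -6 = -1
  P[6]: 4 + -6 = -2

Answer: 1:-2 2:4 3:1 4:9 5:-1 6:-2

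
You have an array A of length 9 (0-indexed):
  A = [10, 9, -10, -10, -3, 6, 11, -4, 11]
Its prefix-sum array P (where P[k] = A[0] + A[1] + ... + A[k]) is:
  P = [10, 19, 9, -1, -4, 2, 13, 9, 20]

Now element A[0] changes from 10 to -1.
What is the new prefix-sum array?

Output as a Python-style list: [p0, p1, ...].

Answer: [-1, 8, -2, -12, -15, -9, 2, -2, 9]

Derivation:
Change: A[0] 10 -> -1, delta = -11
P[k] for k < 0: unchanged (A[0] not included)
P[k] for k >= 0: shift by delta = -11
  P[0] = 10 + -11 = -1
  P[1] = 19 + -11 = 8
  P[2] = 9 + -11 = -2
  P[3] = -1 + -11 = -12
  P[4] = -4 + -11 = -15
  P[5] = 2 + -11 = -9
  P[6] = 13 + -11 = 2
  P[7] = 9 + -11 = -2
  P[8] = 20 + -11 = 9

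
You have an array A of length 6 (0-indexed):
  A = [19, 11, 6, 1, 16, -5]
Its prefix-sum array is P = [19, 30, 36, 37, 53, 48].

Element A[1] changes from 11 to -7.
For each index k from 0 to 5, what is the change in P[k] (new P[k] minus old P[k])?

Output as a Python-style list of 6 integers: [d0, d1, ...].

Answer: [0, -18, -18, -18, -18, -18]

Derivation:
Element change: A[1] 11 -> -7, delta = -18
For k < 1: P[k] unchanged, delta_P[k] = 0
For k >= 1: P[k] shifts by exactly -18
Delta array: [0, -18, -18, -18, -18, -18]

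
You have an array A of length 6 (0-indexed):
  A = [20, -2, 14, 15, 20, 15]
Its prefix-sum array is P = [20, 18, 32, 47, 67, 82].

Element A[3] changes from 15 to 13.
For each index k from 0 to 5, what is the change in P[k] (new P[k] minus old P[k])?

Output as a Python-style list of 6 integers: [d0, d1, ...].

Element change: A[3] 15 -> 13, delta = -2
For k < 3: P[k] unchanged, delta_P[k] = 0
For k >= 3: P[k] shifts by exactly -2
Delta array: [0, 0, 0, -2, -2, -2]

Answer: [0, 0, 0, -2, -2, -2]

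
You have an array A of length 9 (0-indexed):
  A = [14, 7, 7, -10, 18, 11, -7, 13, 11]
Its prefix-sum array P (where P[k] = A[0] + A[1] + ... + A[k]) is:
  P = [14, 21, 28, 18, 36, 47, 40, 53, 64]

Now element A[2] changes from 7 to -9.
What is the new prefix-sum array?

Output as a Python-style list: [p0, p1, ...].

Answer: [14, 21, 12, 2, 20, 31, 24, 37, 48]

Derivation:
Change: A[2] 7 -> -9, delta = -16
P[k] for k < 2: unchanged (A[2] not included)
P[k] for k >= 2: shift by delta = -16
  P[0] = 14 + 0 = 14
  P[1] = 21 + 0 = 21
  P[2] = 28 + -16 = 12
  P[3] = 18 + -16 = 2
  P[4] = 36 + -16 = 20
  P[5] = 47 + -16 = 31
  P[6] = 40 + -16 = 24
  P[7] = 53 + -16 = 37
  P[8] = 64 + -16 = 48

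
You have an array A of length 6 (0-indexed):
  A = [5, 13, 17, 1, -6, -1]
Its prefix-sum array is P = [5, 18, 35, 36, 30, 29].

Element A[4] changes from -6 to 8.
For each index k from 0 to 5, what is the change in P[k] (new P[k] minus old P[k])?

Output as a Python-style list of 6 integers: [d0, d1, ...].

Answer: [0, 0, 0, 0, 14, 14]

Derivation:
Element change: A[4] -6 -> 8, delta = 14
For k < 4: P[k] unchanged, delta_P[k] = 0
For k >= 4: P[k] shifts by exactly 14
Delta array: [0, 0, 0, 0, 14, 14]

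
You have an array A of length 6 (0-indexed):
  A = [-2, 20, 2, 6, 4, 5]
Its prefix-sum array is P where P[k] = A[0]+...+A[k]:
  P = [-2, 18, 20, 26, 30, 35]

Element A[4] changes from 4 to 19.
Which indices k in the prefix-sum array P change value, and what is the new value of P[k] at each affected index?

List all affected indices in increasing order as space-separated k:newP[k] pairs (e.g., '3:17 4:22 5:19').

P[k] = A[0] + ... + A[k]
P[k] includes A[4] iff k >= 4
Affected indices: 4, 5, ..., 5; delta = 15
  P[4]: 30 + 15 = 45
  P[5]: 35 + 15 = 50

Answer: 4:45 5:50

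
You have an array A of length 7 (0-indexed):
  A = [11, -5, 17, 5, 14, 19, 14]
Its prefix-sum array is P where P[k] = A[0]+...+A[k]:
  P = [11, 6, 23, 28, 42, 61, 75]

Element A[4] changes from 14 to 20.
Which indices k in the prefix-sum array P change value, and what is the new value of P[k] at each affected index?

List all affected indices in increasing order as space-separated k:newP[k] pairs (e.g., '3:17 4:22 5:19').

Answer: 4:48 5:67 6:81

Derivation:
P[k] = A[0] + ... + A[k]
P[k] includes A[4] iff k >= 4
Affected indices: 4, 5, ..., 6; delta = 6
  P[4]: 42 + 6 = 48
  P[5]: 61 + 6 = 67
  P[6]: 75 + 6 = 81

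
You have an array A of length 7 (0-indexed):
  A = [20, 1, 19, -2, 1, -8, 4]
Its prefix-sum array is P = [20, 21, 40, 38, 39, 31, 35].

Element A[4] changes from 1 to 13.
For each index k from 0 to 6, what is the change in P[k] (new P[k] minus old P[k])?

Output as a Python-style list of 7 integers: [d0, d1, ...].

Element change: A[4] 1 -> 13, delta = 12
For k < 4: P[k] unchanged, delta_P[k] = 0
For k >= 4: P[k] shifts by exactly 12
Delta array: [0, 0, 0, 0, 12, 12, 12]

Answer: [0, 0, 0, 0, 12, 12, 12]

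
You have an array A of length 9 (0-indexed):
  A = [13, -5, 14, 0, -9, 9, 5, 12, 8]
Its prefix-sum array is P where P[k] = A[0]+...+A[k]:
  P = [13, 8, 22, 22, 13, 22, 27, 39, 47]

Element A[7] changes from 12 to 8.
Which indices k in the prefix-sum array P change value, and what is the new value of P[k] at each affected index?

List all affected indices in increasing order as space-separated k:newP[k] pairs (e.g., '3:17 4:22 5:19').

P[k] = A[0] + ... + A[k]
P[k] includes A[7] iff k >= 7
Affected indices: 7, 8, ..., 8; delta = -4
  P[7]: 39 + -4 = 35
  P[8]: 47 + -4 = 43

Answer: 7:35 8:43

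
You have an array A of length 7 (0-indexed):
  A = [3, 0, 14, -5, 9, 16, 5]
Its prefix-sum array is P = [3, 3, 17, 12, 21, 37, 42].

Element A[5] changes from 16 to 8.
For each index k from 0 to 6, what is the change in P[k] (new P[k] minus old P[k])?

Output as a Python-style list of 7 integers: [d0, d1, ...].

Answer: [0, 0, 0, 0, 0, -8, -8]

Derivation:
Element change: A[5] 16 -> 8, delta = -8
For k < 5: P[k] unchanged, delta_P[k] = 0
For k >= 5: P[k] shifts by exactly -8
Delta array: [0, 0, 0, 0, 0, -8, -8]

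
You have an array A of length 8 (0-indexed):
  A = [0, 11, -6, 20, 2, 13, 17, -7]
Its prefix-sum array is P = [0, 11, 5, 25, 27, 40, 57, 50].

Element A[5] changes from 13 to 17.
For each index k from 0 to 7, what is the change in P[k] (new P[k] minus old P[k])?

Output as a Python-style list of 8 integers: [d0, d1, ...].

Element change: A[5] 13 -> 17, delta = 4
For k < 5: P[k] unchanged, delta_P[k] = 0
For k >= 5: P[k] shifts by exactly 4
Delta array: [0, 0, 0, 0, 0, 4, 4, 4]

Answer: [0, 0, 0, 0, 0, 4, 4, 4]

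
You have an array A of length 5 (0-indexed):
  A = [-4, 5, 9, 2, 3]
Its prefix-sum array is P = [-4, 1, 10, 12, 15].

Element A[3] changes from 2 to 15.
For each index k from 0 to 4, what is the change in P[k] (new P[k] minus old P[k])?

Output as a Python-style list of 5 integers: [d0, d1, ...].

Answer: [0, 0, 0, 13, 13]

Derivation:
Element change: A[3] 2 -> 15, delta = 13
For k < 3: P[k] unchanged, delta_P[k] = 0
For k >= 3: P[k] shifts by exactly 13
Delta array: [0, 0, 0, 13, 13]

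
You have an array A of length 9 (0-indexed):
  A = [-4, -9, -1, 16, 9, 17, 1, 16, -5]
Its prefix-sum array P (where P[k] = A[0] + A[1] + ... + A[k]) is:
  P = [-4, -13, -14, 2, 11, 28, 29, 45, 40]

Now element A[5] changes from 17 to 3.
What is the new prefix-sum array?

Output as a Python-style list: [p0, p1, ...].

Answer: [-4, -13, -14, 2, 11, 14, 15, 31, 26]

Derivation:
Change: A[5] 17 -> 3, delta = -14
P[k] for k < 5: unchanged (A[5] not included)
P[k] for k >= 5: shift by delta = -14
  P[0] = -4 + 0 = -4
  P[1] = -13 + 0 = -13
  P[2] = -14 + 0 = -14
  P[3] = 2 + 0 = 2
  P[4] = 11 + 0 = 11
  P[5] = 28 + -14 = 14
  P[6] = 29 + -14 = 15
  P[7] = 45 + -14 = 31
  P[8] = 40 + -14 = 26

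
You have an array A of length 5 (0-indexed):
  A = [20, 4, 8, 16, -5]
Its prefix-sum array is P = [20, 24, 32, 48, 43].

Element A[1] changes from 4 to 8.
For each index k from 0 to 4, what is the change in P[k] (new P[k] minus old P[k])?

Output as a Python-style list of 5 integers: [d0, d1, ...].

Answer: [0, 4, 4, 4, 4]

Derivation:
Element change: A[1] 4 -> 8, delta = 4
For k < 1: P[k] unchanged, delta_P[k] = 0
For k >= 1: P[k] shifts by exactly 4
Delta array: [0, 4, 4, 4, 4]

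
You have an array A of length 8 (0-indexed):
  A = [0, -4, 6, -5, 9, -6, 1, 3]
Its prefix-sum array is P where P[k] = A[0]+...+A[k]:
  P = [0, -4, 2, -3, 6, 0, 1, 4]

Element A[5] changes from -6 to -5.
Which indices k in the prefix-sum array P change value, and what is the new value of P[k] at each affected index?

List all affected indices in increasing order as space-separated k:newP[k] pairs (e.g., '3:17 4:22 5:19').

Answer: 5:1 6:2 7:5

Derivation:
P[k] = A[0] + ... + A[k]
P[k] includes A[5] iff k >= 5
Affected indices: 5, 6, ..., 7; delta = 1
  P[5]: 0 + 1 = 1
  P[6]: 1 + 1 = 2
  P[7]: 4 + 1 = 5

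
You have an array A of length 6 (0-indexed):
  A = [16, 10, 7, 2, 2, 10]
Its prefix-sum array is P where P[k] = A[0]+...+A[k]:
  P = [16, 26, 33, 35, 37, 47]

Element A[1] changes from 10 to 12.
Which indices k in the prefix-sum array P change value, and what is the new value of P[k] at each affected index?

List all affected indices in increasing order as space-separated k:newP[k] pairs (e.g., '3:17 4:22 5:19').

Answer: 1:28 2:35 3:37 4:39 5:49

Derivation:
P[k] = A[0] + ... + A[k]
P[k] includes A[1] iff k >= 1
Affected indices: 1, 2, ..., 5; delta = 2
  P[1]: 26 + 2 = 28
  P[2]: 33 + 2 = 35
  P[3]: 35 + 2 = 37
  P[4]: 37 + 2 = 39
  P[5]: 47 + 2 = 49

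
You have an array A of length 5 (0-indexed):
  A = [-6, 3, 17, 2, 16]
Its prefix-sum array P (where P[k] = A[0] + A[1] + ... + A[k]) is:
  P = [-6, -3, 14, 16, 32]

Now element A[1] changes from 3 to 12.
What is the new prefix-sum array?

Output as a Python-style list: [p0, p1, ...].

Answer: [-6, 6, 23, 25, 41]

Derivation:
Change: A[1] 3 -> 12, delta = 9
P[k] for k < 1: unchanged (A[1] not included)
P[k] for k >= 1: shift by delta = 9
  P[0] = -6 + 0 = -6
  P[1] = -3 + 9 = 6
  P[2] = 14 + 9 = 23
  P[3] = 16 + 9 = 25
  P[4] = 32 + 9 = 41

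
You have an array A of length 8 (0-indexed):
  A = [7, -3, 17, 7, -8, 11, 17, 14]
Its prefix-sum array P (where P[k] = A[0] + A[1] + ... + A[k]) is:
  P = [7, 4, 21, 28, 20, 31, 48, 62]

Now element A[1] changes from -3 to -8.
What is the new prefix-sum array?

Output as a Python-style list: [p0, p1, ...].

Answer: [7, -1, 16, 23, 15, 26, 43, 57]

Derivation:
Change: A[1] -3 -> -8, delta = -5
P[k] for k < 1: unchanged (A[1] not included)
P[k] for k >= 1: shift by delta = -5
  P[0] = 7 + 0 = 7
  P[1] = 4 + -5 = -1
  P[2] = 21 + -5 = 16
  P[3] = 28 + -5 = 23
  P[4] = 20 + -5 = 15
  P[5] = 31 + -5 = 26
  P[6] = 48 + -5 = 43
  P[7] = 62 + -5 = 57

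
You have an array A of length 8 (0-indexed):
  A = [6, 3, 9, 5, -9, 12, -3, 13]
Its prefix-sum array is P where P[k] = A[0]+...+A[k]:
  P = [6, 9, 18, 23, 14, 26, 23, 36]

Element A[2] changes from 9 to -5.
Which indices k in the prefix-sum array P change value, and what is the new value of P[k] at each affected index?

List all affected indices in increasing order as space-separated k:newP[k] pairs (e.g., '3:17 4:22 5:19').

Answer: 2:4 3:9 4:0 5:12 6:9 7:22

Derivation:
P[k] = A[0] + ... + A[k]
P[k] includes A[2] iff k >= 2
Affected indices: 2, 3, ..., 7; delta = -14
  P[2]: 18 + -14 = 4
  P[3]: 23 + -14 = 9
  P[4]: 14 + -14 = 0
  P[5]: 26 + -14 = 12
  P[6]: 23 + -14 = 9
  P[7]: 36 + -14 = 22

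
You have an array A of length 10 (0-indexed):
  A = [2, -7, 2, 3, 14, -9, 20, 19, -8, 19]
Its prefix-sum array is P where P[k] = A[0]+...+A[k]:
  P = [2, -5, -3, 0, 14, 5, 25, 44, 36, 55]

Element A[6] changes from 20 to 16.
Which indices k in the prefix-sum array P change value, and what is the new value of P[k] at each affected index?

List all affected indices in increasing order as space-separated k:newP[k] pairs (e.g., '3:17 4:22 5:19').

P[k] = A[0] + ... + A[k]
P[k] includes A[6] iff k >= 6
Affected indices: 6, 7, ..., 9; delta = -4
  P[6]: 25 + -4 = 21
  P[7]: 44 + -4 = 40
  P[8]: 36 + -4 = 32
  P[9]: 55 + -4 = 51

Answer: 6:21 7:40 8:32 9:51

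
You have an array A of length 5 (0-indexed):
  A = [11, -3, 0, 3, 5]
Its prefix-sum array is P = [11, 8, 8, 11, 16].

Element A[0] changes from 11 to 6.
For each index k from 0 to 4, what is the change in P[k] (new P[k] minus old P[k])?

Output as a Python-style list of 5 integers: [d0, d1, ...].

Answer: [-5, -5, -5, -5, -5]

Derivation:
Element change: A[0] 11 -> 6, delta = -5
For k < 0: P[k] unchanged, delta_P[k] = 0
For k >= 0: P[k] shifts by exactly -5
Delta array: [-5, -5, -5, -5, -5]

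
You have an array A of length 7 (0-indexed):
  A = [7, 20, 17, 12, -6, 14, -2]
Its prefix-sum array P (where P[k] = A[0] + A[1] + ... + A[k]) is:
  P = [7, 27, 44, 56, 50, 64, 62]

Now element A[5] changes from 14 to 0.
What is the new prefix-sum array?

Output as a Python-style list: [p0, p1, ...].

Change: A[5] 14 -> 0, delta = -14
P[k] for k < 5: unchanged (A[5] not included)
P[k] for k >= 5: shift by delta = -14
  P[0] = 7 + 0 = 7
  P[1] = 27 + 0 = 27
  P[2] = 44 + 0 = 44
  P[3] = 56 + 0 = 56
  P[4] = 50 + 0 = 50
  P[5] = 64 + -14 = 50
  P[6] = 62 + -14 = 48

Answer: [7, 27, 44, 56, 50, 50, 48]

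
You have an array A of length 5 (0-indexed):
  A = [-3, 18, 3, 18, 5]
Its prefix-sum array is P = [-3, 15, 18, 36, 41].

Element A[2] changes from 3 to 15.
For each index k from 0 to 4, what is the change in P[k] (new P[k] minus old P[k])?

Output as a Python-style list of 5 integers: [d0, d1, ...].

Answer: [0, 0, 12, 12, 12]

Derivation:
Element change: A[2] 3 -> 15, delta = 12
For k < 2: P[k] unchanged, delta_P[k] = 0
For k >= 2: P[k] shifts by exactly 12
Delta array: [0, 0, 12, 12, 12]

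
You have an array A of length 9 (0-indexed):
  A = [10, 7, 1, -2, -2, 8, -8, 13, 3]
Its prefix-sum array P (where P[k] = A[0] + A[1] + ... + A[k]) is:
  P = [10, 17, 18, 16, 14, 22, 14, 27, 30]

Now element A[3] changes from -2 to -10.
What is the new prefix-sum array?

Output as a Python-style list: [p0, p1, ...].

Answer: [10, 17, 18, 8, 6, 14, 6, 19, 22]

Derivation:
Change: A[3] -2 -> -10, delta = -8
P[k] for k < 3: unchanged (A[3] not included)
P[k] for k >= 3: shift by delta = -8
  P[0] = 10 + 0 = 10
  P[1] = 17 + 0 = 17
  P[2] = 18 + 0 = 18
  P[3] = 16 + -8 = 8
  P[4] = 14 + -8 = 6
  P[5] = 22 + -8 = 14
  P[6] = 14 + -8 = 6
  P[7] = 27 + -8 = 19
  P[8] = 30 + -8 = 22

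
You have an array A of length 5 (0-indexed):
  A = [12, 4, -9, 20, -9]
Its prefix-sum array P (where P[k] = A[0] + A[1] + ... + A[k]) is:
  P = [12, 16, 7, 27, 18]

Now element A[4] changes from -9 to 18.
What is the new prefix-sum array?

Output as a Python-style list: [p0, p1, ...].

Answer: [12, 16, 7, 27, 45]

Derivation:
Change: A[4] -9 -> 18, delta = 27
P[k] for k < 4: unchanged (A[4] not included)
P[k] for k >= 4: shift by delta = 27
  P[0] = 12 + 0 = 12
  P[1] = 16 + 0 = 16
  P[2] = 7 + 0 = 7
  P[3] = 27 + 0 = 27
  P[4] = 18 + 27 = 45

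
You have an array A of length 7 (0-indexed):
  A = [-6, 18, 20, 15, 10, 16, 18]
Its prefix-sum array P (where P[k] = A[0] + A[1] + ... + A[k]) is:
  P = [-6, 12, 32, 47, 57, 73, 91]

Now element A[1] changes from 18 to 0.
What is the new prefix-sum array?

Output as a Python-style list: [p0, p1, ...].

Change: A[1] 18 -> 0, delta = -18
P[k] for k < 1: unchanged (A[1] not included)
P[k] for k >= 1: shift by delta = -18
  P[0] = -6 + 0 = -6
  P[1] = 12 + -18 = -6
  P[2] = 32 + -18 = 14
  P[3] = 47 + -18 = 29
  P[4] = 57 + -18 = 39
  P[5] = 73 + -18 = 55
  P[6] = 91 + -18 = 73

Answer: [-6, -6, 14, 29, 39, 55, 73]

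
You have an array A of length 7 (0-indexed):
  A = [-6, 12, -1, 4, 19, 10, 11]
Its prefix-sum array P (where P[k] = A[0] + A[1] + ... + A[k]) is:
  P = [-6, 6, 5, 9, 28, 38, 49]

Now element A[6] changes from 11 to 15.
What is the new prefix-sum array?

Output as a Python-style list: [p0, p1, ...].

Change: A[6] 11 -> 15, delta = 4
P[k] for k < 6: unchanged (A[6] not included)
P[k] for k >= 6: shift by delta = 4
  P[0] = -6 + 0 = -6
  P[1] = 6 + 0 = 6
  P[2] = 5 + 0 = 5
  P[3] = 9 + 0 = 9
  P[4] = 28 + 0 = 28
  P[5] = 38 + 0 = 38
  P[6] = 49 + 4 = 53

Answer: [-6, 6, 5, 9, 28, 38, 53]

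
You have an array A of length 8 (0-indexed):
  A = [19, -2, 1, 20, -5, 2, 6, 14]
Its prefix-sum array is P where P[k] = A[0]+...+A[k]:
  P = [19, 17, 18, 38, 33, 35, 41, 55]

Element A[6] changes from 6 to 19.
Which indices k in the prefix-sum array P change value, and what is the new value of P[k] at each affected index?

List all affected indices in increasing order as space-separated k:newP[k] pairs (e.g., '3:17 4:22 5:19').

Answer: 6:54 7:68

Derivation:
P[k] = A[0] + ... + A[k]
P[k] includes A[6] iff k >= 6
Affected indices: 6, 7, ..., 7; delta = 13
  P[6]: 41 + 13 = 54
  P[7]: 55 + 13 = 68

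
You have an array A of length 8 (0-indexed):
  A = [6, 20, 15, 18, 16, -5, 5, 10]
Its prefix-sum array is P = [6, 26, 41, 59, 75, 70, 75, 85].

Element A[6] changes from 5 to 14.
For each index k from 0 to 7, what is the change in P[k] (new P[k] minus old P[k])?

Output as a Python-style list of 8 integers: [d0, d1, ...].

Answer: [0, 0, 0, 0, 0, 0, 9, 9]

Derivation:
Element change: A[6] 5 -> 14, delta = 9
For k < 6: P[k] unchanged, delta_P[k] = 0
For k >= 6: P[k] shifts by exactly 9
Delta array: [0, 0, 0, 0, 0, 0, 9, 9]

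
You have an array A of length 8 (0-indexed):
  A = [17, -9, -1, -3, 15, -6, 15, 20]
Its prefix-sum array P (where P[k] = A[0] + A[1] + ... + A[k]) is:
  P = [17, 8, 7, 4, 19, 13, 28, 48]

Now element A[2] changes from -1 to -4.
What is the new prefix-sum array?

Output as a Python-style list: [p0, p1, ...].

Answer: [17, 8, 4, 1, 16, 10, 25, 45]

Derivation:
Change: A[2] -1 -> -4, delta = -3
P[k] for k < 2: unchanged (A[2] not included)
P[k] for k >= 2: shift by delta = -3
  P[0] = 17 + 0 = 17
  P[1] = 8 + 0 = 8
  P[2] = 7 + -3 = 4
  P[3] = 4 + -3 = 1
  P[4] = 19 + -3 = 16
  P[5] = 13 + -3 = 10
  P[6] = 28 + -3 = 25
  P[7] = 48 + -3 = 45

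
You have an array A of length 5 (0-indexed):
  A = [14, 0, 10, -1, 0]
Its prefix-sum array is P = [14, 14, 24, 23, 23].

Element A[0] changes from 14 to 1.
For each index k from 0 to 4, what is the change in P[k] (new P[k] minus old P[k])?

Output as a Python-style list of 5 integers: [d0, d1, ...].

Answer: [-13, -13, -13, -13, -13]

Derivation:
Element change: A[0] 14 -> 1, delta = -13
For k < 0: P[k] unchanged, delta_P[k] = 0
For k >= 0: P[k] shifts by exactly -13
Delta array: [-13, -13, -13, -13, -13]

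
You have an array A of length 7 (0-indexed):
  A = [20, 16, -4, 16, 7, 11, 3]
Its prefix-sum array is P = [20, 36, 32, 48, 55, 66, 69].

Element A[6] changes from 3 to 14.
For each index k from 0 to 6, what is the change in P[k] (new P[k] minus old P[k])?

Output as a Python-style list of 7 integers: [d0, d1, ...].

Element change: A[6] 3 -> 14, delta = 11
For k < 6: P[k] unchanged, delta_P[k] = 0
For k >= 6: P[k] shifts by exactly 11
Delta array: [0, 0, 0, 0, 0, 0, 11]

Answer: [0, 0, 0, 0, 0, 0, 11]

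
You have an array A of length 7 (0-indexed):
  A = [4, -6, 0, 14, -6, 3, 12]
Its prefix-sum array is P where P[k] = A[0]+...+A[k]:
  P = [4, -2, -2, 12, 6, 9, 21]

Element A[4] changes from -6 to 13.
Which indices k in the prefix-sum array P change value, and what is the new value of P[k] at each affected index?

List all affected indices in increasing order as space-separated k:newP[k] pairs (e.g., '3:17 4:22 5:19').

P[k] = A[0] + ... + A[k]
P[k] includes A[4] iff k >= 4
Affected indices: 4, 5, ..., 6; delta = 19
  P[4]: 6 + 19 = 25
  P[5]: 9 + 19 = 28
  P[6]: 21 + 19 = 40

Answer: 4:25 5:28 6:40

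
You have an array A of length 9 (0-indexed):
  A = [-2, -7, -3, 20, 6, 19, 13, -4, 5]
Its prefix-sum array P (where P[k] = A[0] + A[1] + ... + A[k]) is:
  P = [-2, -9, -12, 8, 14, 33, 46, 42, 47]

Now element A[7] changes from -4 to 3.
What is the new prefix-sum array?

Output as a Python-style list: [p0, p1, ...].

Change: A[7] -4 -> 3, delta = 7
P[k] for k < 7: unchanged (A[7] not included)
P[k] for k >= 7: shift by delta = 7
  P[0] = -2 + 0 = -2
  P[1] = -9 + 0 = -9
  P[2] = -12 + 0 = -12
  P[3] = 8 + 0 = 8
  P[4] = 14 + 0 = 14
  P[5] = 33 + 0 = 33
  P[6] = 46 + 0 = 46
  P[7] = 42 + 7 = 49
  P[8] = 47 + 7 = 54

Answer: [-2, -9, -12, 8, 14, 33, 46, 49, 54]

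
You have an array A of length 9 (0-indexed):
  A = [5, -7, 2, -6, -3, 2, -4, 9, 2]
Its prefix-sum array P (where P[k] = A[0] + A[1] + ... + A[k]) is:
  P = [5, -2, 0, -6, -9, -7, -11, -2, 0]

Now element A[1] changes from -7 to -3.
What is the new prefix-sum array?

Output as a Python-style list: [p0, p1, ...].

Answer: [5, 2, 4, -2, -5, -3, -7, 2, 4]

Derivation:
Change: A[1] -7 -> -3, delta = 4
P[k] for k < 1: unchanged (A[1] not included)
P[k] for k >= 1: shift by delta = 4
  P[0] = 5 + 0 = 5
  P[1] = -2 + 4 = 2
  P[2] = 0 + 4 = 4
  P[3] = -6 + 4 = -2
  P[4] = -9 + 4 = -5
  P[5] = -7 + 4 = -3
  P[6] = -11 + 4 = -7
  P[7] = -2 + 4 = 2
  P[8] = 0 + 4 = 4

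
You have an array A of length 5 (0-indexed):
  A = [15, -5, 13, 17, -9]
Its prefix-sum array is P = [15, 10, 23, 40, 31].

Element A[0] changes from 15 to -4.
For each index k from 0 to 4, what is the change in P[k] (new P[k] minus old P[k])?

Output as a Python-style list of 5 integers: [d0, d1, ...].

Answer: [-19, -19, -19, -19, -19]

Derivation:
Element change: A[0] 15 -> -4, delta = -19
For k < 0: P[k] unchanged, delta_P[k] = 0
For k >= 0: P[k] shifts by exactly -19
Delta array: [-19, -19, -19, -19, -19]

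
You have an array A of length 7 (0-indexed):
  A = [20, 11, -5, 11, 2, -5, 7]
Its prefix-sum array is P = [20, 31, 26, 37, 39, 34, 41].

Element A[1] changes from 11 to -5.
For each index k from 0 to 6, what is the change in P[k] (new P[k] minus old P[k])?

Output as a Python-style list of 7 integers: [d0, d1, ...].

Element change: A[1] 11 -> -5, delta = -16
For k < 1: P[k] unchanged, delta_P[k] = 0
For k >= 1: P[k] shifts by exactly -16
Delta array: [0, -16, -16, -16, -16, -16, -16]

Answer: [0, -16, -16, -16, -16, -16, -16]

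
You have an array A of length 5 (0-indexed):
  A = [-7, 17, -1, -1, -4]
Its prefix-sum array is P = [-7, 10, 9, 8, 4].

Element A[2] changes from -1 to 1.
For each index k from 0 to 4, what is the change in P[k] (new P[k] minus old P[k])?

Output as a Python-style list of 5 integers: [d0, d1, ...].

Element change: A[2] -1 -> 1, delta = 2
For k < 2: P[k] unchanged, delta_P[k] = 0
For k >= 2: P[k] shifts by exactly 2
Delta array: [0, 0, 2, 2, 2]

Answer: [0, 0, 2, 2, 2]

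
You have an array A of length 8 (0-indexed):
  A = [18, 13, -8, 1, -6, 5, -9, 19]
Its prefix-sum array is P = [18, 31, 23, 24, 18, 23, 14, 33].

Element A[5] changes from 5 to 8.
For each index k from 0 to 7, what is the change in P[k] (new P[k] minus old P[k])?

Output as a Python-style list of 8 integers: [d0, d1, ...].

Element change: A[5] 5 -> 8, delta = 3
For k < 5: P[k] unchanged, delta_P[k] = 0
For k >= 5: P[k] shifts by exactly 3
Delta array: [0, 0, 0, 0, 0, 3, 3, 3]

Answer: [0, 0, 0, 0, 0, 3, 3, 3]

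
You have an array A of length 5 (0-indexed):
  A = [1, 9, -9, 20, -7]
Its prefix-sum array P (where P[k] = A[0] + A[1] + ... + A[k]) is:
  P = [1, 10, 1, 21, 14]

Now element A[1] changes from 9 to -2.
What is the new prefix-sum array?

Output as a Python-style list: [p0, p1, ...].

Answer: [1, -1, -10, 10, 3]

Derivation:
Change: A[1] 9 -> -2, delta = -11
P[k] for k < 1: unchanged (A[1] not included)
P[k] for k >= 1: shift by delta = -11
  P[0] = 1 + 0 = 1
  P[1] = 10 + -11 = -1
  P[2] = 1 + -11 = -10
  P[3] = 21 + -11 = 10
  P[4] = 14 + -11 = 3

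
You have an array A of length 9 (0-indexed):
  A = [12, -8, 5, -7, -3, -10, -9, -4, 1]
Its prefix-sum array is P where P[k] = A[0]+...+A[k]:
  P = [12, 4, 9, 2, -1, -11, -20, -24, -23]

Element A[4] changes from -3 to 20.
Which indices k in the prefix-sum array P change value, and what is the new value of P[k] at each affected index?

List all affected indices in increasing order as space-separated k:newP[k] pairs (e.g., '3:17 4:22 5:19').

Answer: 4:22 5:12 6:3 7:-1 8:0

Derivation:
P[k] = A[0] + ... + A[k]
P[k] includes A[4] iff k >= 4
Affected indices: 4, 5, ..., 8; delta = 23
  P[4]: -1 + 23 = 22
  P[5]: -11 + 23 = 12
  P[6]: -20 + 23 = 3
  P[7]: -24 + 23 = -1
  P[8]: -23 + 23 = 0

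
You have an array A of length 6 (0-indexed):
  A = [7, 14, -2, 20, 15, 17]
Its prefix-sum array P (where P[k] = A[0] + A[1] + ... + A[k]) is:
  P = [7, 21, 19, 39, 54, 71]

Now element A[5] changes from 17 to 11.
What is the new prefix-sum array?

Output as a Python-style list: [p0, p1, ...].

Change: A[5] 17 -> 11, delta = -6
P[k] for k < 5: unchanged (A[5] not included)
P[k] for k >= 5: shift by delta = -6
  P[0] = 7 + 0 = 7
  P[1] = 21 + 0 = 21
  P[2] = 19 + 0 = 19
  P[3] = 39 + 0 = 39
  P[4] = 54 + 0 = 54
  P[5] = 71 + -6 = 65

Answer: [7, 21, 19, 39, 54, 65]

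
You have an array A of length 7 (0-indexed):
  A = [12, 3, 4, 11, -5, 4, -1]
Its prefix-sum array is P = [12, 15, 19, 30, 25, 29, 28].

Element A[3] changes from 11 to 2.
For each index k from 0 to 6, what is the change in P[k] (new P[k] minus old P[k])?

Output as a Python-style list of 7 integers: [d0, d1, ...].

Element change: A[3] 11 -> 2, delta = -9
For k < 3: P[k] unchanged, delta_P[k] = 0
For k >= 3: P[k] shifts by exactly -9
Delta array: [0, 0, 0, -9, -9, -9, -9]

Answer: [0, 0, 0, -9, -9, -9, -9]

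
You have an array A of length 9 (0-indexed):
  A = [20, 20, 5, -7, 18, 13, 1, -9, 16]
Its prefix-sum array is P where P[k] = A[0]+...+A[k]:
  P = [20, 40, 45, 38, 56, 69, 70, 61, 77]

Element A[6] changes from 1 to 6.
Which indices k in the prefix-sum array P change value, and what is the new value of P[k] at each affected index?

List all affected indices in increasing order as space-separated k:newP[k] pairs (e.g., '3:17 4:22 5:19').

Answer: 6:75 7:66 8:82

Derivation:
P[k] = A[0] + ... + A[k]
P[k] includes A[6] iff k >= 6
Affected indices: 6, 7, ..., 8; delta = 5
  P[6]: 70 + 5 = 75
  P[7]: 61 + 5 = 66
  P[8]: 77 + 5 = 82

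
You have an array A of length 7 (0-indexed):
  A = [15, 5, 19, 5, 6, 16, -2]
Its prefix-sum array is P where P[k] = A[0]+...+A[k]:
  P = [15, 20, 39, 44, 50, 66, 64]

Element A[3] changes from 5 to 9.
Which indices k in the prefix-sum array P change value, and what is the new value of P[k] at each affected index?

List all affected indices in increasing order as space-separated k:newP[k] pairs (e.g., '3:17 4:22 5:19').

P[k] = A[0] + ... + A[k]
P[k] includes A[3] iff k >= 3
Affected indices: 3, 4, ..., 6; delta = 4
  P[3]: 44 + 4 = 48
  P[4]: 50 + 4 = 54
  P[5]: 66 + 4 = 70
  P[6]: 64 + 4 = 68

Answer: 3:48 4:54 5:70 6:68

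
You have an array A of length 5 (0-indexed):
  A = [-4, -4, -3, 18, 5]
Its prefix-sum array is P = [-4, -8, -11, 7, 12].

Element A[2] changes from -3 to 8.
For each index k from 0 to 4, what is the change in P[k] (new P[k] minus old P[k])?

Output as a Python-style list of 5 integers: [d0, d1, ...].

Answer: [0, 0, 11, 11, 11]

Derivation:
Element change: A[2] -3 -> 8, delta = 11
For k < 2: P[k] unchanged, delta_P[k] = 0
For k >= 2: P[k] shifts by exactly 11
Delta array: [0, 0, 11, 11, 11]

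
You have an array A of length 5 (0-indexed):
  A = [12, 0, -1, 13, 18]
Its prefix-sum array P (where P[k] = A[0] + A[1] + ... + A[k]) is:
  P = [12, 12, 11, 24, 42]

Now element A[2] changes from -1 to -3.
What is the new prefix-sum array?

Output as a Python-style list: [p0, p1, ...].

Change: A[2] -1 -> -3, delta = -2
P[k] for k < 2: unchanged (A[2] not included)
P[k] for k >= 2: shift by delta = -2
  P[0] = 12 + 0 = 12
  P[1] = 12 + 0 = 12
  P[2] = 11 + -2 = 9
  P[3] = 24 + -2 = 22
  P[4] = 42 + -2 = 40

Answer: [12, 12, 9, 22, 40]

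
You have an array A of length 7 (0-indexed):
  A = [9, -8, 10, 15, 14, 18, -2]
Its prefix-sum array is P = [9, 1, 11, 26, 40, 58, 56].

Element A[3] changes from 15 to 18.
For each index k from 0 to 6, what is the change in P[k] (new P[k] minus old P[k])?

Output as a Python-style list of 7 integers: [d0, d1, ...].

Answer: [0, 0, 0, 3, 3, 3, 3]

Derivation:
Element change: A[3] 15 -> 18, delta = 3
For k < 3: P[k] unchanged, delta_P[k] = 0
For k >= 3: P[k] shifts by exactly 3
Delta array: [0, 0, 0, 3, 3, 3, 3]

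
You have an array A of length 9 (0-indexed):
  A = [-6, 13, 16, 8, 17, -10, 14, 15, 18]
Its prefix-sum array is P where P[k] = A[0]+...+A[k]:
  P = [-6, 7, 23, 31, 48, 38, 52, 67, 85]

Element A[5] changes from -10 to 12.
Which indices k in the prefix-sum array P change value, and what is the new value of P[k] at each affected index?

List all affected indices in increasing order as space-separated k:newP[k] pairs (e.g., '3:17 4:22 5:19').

Answer: 5:60 6:74 7:89 8:107

Derivation:
P[k] = A[0] + ... + A[k]
P[k] includes A[5] iff k >= 5
Affected indices: 5, 6, ..., 8; delta = 22
  P[5]: 38 + 22 = 60
  P[6]: 52 + 22 = 74
  P[7]: 67 + 22 = 89
  P[8]: 85 + 22 = 107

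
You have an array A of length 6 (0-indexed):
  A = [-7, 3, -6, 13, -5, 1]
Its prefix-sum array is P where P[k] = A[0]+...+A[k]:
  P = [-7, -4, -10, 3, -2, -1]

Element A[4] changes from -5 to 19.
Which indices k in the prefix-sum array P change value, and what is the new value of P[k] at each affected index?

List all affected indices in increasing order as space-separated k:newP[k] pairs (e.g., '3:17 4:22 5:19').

Answer: 4:22 5:23

Derivation:
P[k] = A[0] + ... + A[k]
P[k] includes A[4] iff k >= 4
Affected indices: 4, 5, ..., 5; delta = 24
  P[4]: -2 + 24 = 22
  P[5]: -1 + 24 = 23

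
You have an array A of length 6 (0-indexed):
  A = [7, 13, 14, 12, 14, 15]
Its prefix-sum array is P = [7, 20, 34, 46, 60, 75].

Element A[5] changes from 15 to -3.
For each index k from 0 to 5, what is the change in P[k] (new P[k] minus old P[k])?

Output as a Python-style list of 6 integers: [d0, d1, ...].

Answer: [0, 0, 0, 0, 0, -18]

Derivation:
Element change: A[5] 15 -> -3, delta = -18
For k < 5: P[k] unchanged, delta_P[k] = 0
For k >= 5: P[k] shifts by exactly -18
Delta array: [0, 0, 0, 0, 0, -18]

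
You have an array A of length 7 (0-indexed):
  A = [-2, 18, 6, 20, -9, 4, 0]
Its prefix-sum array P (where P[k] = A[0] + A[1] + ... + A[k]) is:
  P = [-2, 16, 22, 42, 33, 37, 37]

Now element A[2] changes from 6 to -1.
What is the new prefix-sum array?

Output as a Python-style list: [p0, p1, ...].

Answer: [-2, 16, 15, 35, 26, 30, 30]

Derivation:
Change: A[2] 6 -> -1, delta = -7
P[k] for k < 2: unchanged (A[2] not included)
P[k] for k >= 2: shift by delta = -7
  P[0] = -2 + 0 = -2
  P[1] = 16 + 0 = 16
  P[2] = 22 + -7 = 15
  P[3] = 42 + -7 = 35
  P[4] = 33 + -7 = 26
  P[5] = 37 + -7 = 30
  P[6] = 37 + -7 = 30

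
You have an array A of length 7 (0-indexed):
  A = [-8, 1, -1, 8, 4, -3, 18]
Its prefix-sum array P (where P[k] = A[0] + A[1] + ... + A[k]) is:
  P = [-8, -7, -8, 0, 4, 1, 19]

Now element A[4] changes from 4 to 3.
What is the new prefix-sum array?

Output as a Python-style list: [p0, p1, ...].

Answer: [-8, -7, -8, 0, 3, 0, 18]

Derivation:
Change: A[4] 4 -> 3, delta = -1
P[k] for k < 4: unchanged (A[4] not included)
P[k] for k >= 4: shift by delta = -1
  P[0] = -8 + 0 = -8
  P[1] = -7 + 0 = -7
  P[2] = -8 + 0 = -8
  P[3] = 0 + 0 = 0
  P[4] = 4 + -1 = 3
  P[5] = 1 + -1 = 0
  P[6] = 19 + -1 = 18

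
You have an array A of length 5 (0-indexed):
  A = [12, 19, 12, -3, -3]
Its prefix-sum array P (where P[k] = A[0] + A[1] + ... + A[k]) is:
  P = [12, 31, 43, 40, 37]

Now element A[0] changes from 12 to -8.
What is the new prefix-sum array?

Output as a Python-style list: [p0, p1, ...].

Change: A[0] 12 -> -8, delta = -20
P[k] for k < 0: unchanged (A[0] not included)
P[k] for k >= 0: shift by delta = -20
  P[0] = 12 + -20 = -8
  P[1] = 31 + -20 = 11
  P[2] = 43 + -20 = 23
  P[3] = 40 + -20 = 20
  P[4] = 37 + -20 = 17

Answer: [-8, 11, 23, 20, 17]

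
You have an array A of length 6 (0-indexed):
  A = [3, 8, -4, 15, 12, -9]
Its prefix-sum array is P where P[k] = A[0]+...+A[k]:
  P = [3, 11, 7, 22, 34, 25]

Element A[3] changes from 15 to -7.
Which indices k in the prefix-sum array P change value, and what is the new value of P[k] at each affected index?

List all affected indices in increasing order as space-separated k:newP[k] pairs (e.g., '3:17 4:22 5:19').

P[k] = A[0] + ... + A[k]
P[k] includes A[3] iff k >= 3
Affected indices: 3, 4, ..., 5; delta = -22
  P[3]: 22 + -22 = 0
  P[4]: 34 + -22 = 12
  P[5]: 25 + -22 = 3

Answer: 3:0 4:12 5:3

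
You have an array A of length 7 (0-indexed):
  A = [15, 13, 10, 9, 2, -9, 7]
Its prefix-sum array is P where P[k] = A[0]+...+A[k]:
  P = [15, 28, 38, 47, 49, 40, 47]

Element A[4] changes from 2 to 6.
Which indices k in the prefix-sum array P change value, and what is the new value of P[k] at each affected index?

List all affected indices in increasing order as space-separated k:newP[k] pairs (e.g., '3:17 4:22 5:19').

Answer: 4:53 5:44 6:51

Derivation:
P[k] = A[0] + ... + A[k]
P[k] includes A[4] iff k >= 4
Affected indices: 4, 5, ..., 6; delta = 4
  P[4]: 49 + 4 = 53
  P[5]: 40 + 4 = 44
  P[6]: 47 + 4 = 51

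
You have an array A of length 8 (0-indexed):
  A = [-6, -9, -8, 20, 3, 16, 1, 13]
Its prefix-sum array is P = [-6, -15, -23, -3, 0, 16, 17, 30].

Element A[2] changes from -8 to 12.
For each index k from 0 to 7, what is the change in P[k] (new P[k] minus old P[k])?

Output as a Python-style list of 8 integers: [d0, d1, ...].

Element change: A[2] -8 -> 12, delta = 20
For k < 2: P[k] unchanged, delta_P[k] = 0
For k >= 2: P[k] shifts by exactly 20
Delta array: [0, 0, 20, 20, 20, 20, 20, 20]

Answer: [0, 0, 20, 20, 20, 20, 20, 20]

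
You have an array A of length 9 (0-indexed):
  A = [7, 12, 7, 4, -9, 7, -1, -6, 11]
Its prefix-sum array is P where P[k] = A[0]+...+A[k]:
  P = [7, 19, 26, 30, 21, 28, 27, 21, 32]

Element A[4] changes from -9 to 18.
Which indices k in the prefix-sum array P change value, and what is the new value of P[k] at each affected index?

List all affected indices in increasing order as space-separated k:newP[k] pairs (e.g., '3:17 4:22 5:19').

P[k] = A[0] + ... + A[k]
P[k] includes A[4] iff k >= 4
Affected indices: 4, 5, ..., 8; delta = 27
  P[4]: 21 + 27 = 48
  P[5]: 28 + 27 = 55
  P[6]: 27 + 27 = 54
  P[7]: 21 + 27 = 48
  P[8]: 32 + 27 = 59

Answer: 4:48 5:55 6:54 7:48 8:59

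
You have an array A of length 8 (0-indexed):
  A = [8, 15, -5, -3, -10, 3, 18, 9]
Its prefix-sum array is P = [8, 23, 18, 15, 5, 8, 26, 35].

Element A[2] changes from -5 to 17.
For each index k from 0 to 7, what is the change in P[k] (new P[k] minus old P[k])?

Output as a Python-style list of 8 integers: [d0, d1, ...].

Element change: A[2] -5 -> 17, delta = 22
For k < 2: P[k] unchanged, delta_P[k] = 0
For k >= 2: P[k] shifts by exactly 22
Delta array: [0, 0, 22, 22, 22, 22, 22, 22]

Answer: [0, 0, 22, 22, 22, 22, 22, 22]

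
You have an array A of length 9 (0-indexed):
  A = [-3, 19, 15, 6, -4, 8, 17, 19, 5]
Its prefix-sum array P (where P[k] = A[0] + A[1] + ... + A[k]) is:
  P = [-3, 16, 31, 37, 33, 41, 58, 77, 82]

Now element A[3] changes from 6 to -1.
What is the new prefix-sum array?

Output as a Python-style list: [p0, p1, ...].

Answer: [-3, 16, 31, 30, 26, 34, 51, 70, 75]

Derivation:
Change: A[3] 6 -> -1, delta = -7
P[k] for k < 3: unchanged (A[3] not included)
P[k] for k >= 3: shift by delta = -7
  P[0] = -3 + 0 = -3
  P[1] = 16 + 0 = 16
  P[2] = 31 + 0 = 31
  P[3] = 37 + -7 = 30
  P[4] = 33 + -7 = 26
  P[5] = 41 + -7 = 34
  P[6] = 58 + -7 = 51
  P[7] = 77 + -7 = 70
  P[8] = 82 + -7 = 75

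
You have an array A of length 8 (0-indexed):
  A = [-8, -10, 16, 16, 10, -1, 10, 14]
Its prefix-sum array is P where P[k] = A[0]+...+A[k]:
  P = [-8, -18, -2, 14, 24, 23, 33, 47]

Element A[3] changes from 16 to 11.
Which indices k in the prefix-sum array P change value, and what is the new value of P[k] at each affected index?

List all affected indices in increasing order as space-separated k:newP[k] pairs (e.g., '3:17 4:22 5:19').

P[k] = A[0] + ... + A[k]
P[k] includes A[3] iff k >= 3
Affected indices: 3, 4, ..., 7; delta = -5
  P[3]: 14 + -5 = 9
  P[4]: 24 + -5 = 19
  P[5]: 23 + -5 = 18
  P[6]: 33 + -5 = 28
  P[7]: 47 + -5 = 42

Answer: 3:9 4:19 5:18 6:28 7:42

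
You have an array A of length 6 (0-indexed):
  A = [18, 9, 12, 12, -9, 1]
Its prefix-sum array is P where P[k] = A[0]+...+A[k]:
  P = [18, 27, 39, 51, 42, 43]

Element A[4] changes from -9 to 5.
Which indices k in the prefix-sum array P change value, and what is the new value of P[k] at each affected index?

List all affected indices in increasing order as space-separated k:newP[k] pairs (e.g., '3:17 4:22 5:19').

Answer: 4:56 5:57

Derivation:
P[k] = A[0] + ... + A[k]
P[k] includes A[4] iff k >= 4
Affected indices: 4, 5, ..., 5; delta = 14
  P[4]: 42 + 14 = 56
  P[5]: 43 + 14 = 57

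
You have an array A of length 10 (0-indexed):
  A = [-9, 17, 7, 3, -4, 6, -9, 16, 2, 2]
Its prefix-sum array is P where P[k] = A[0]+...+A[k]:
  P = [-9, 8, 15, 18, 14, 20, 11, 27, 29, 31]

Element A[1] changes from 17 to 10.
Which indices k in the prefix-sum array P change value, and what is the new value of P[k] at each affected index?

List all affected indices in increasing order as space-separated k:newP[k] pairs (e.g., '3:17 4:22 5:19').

Answer: 1:1 2:8 3:11 4:7 5:13 6:4 7:20 8:22 9:24

Derivation:
P[k] = A[0] + ... + A[k]
P[k] includes A[1] iff k >= 1
Affected indices: 1, 2, ..., 9; delta = -7
  P[1]: 8 + -7 = 1
  P[2]: 15 + -7 = 8
  P[3]: 18 + -7 = 11
  P[4]: 14 + -7 = 7
  P[5]: 20 + -7 = 13
  P[6]: 11 + -7 = 4
  P[7]: 27 + -7 = 20
  P[8]: 29 + -7 = 22
  P[9]: 31 + -7 = 24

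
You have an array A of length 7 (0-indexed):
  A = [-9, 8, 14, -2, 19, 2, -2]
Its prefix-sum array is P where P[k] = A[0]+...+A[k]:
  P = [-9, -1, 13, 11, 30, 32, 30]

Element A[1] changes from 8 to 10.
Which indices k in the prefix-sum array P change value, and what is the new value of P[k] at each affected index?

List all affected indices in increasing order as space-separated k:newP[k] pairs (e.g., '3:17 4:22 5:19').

Answer: 1:1 2:15 3:13 4:32 5:34 6:32

Derivation:
P[k] = A[0] + ... + A[k]
P[k] includes A[1] iff k >= 1
Affected indices: 1, 2, ..., 6; delta = 2
  P[1]: -1 + 2 = 1
  P[2]: 13 + 2 = 15
  P[3]: 11 + 2 = 13
  P[4]: 30 + 2 = 32
  P[5]: 32 + 2 = 34
  P[6]: 30 + 2 = 32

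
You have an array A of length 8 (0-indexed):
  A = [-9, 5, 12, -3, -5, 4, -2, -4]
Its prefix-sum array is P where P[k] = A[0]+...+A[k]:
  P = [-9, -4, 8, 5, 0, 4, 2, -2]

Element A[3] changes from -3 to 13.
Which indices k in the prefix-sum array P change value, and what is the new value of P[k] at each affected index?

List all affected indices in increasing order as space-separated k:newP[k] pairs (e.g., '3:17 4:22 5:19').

P[k] = A[0] + ... + A[k]
P[k] includes A[3] iff k >= 3
Affected indices: 3, 4, ..., 7; delta = 16
  P[3]: 5 + 16 = 21
  P[4]: 0 + 16 = 16
  P[5]: 4 + 16 = 20
  P[6]: 2 + 16 = 18
  P[7]: -2 + 16 = 14

Answer: 3:21 4:16 5:20 6:18 7:14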